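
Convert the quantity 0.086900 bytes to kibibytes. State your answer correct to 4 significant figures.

1 byte = 0.0009765625 KiB.
0.086900 × 0.0009765625 ≈ 8.486e-5 KiB.

8.486e-5 kibibytes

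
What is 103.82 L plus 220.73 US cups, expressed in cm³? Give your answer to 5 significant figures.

103.82 L = 103820 cm³ and 220.73 US cup = 52222.1 cm³.
103820 + 52222.1 ≈ 156040 cm³.

156040 cm³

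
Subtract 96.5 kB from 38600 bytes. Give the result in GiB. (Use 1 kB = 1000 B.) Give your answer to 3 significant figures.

-5.39e-5 GiB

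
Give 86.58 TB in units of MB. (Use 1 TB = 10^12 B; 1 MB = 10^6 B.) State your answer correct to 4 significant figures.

1 TB = 1.00000e+6 megabytes.
Thus 86.58 × 1.00000e+6 ≈ 8.658e+7 MB.

8.658e+7 megabytes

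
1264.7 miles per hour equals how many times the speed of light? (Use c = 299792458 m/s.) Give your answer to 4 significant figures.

1 mile per hour = 1.49116 × 10^-9 c.
Thus 1264.7 × 1.49116 × 10^-9 ≈ 1.886 × 10^-6 c.

1.886 × 10^-6 c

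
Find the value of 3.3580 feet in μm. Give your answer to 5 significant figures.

1.0235e+6 μm

1 ft = 304800 μm.
Then 3.3580 × 304800 ≈ 1.0235e+6 μm.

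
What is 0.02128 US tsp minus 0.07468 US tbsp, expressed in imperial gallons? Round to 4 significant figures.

-0.0002198 imperial gallons

0.02128 US tsp = 2.30720e-5 imp gal and 0.07468 US tbsp = 0.000242907 imp gal.
2.30720e-5 − 0.000242907 ≈ -0.0002198 imp gal.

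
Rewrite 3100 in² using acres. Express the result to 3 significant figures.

0.000494 acres

1 in² = 1.59423 × 10^-7 acre.
3100 × 1.59423 × 10^-7 ≈ 0.000494 acre.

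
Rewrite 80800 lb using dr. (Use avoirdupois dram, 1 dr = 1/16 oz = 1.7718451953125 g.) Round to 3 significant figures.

1 lb = 256.000 dr.
Then 80800 × 256.000 ≈ 2.07 × 10^7 dr.

2.07 × 10^7 dr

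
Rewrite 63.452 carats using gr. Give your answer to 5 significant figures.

195.84 gr

1 ct = 3.08647 gr.
Thus 63.452 × 3.08647 ≈ 195.84 gr.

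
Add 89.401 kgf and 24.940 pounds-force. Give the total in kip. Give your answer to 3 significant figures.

89.401 kgf = 0.197095 kip and 24.940 lbf = 0.0249400 kip.
0.197095 + 0.0249400 ≈ 0.222 kip.

0.222 kip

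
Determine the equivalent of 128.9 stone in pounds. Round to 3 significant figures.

1 stone = 14.0000 pounds.
128.9 × 14.0000 ≈ 1800 lb.

1800 lb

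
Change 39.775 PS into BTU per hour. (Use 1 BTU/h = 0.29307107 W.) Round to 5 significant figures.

99820 BTU per hour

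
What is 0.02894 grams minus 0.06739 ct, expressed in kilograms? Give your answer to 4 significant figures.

1.546e-5 kilograms

0.02894 g = 2.89400e-5 kg and 0.06739 ct = 1.34780e-5 kg.
2.89400e-5 − 1.34780e-5 ≈ 1.546e-5 kg.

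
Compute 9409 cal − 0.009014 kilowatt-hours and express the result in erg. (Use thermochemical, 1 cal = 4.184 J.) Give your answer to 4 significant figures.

9409 cal = 3.93673e+11 erg and 0.009014 kWh = 3.24504e+11 erg.
3.93673e+11 − 3.24504e+11 ≈ 6.917e+10 erg.

6.917e+10 erg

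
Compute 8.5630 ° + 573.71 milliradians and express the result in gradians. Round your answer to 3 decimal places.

46.038 grad

8.5630 ° = 9.51444 grad and 573.71 mrad = 36.5235 grad.
9.51444 + 36.5235 ≈ 46.038 grad.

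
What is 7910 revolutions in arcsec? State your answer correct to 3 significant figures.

1 revolution = 1.29600 × 10^6 arcsec.
So 7910 × 1.29600 × 10^6 ≈ 1.03 × 10^10 arcsec.

1.03 × 10^10 arcseconds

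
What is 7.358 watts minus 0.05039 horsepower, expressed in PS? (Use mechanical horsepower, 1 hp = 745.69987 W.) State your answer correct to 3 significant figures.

7.358 W = 0.0100041 PS and 0.05039 hp = 0.0510889 PS.
0.0100041 − 0.0510889 ≈ -0.0411 PS.

-0.0411 PS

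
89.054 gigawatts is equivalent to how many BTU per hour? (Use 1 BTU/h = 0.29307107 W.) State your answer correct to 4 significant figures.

3.039 × 10^11 BTU per hour

1 gigawatt = 3.41214 × 10^9 BTU per hour.
89.054 × 3.41214 × 10^9 ≈ 3.039 × 10^11 BTU/h.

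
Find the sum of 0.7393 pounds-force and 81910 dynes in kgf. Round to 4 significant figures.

0.4189 kilograms-force

0.7393 lbf = 0.335341 kgf and 81910 dyn = 0.0835250 kgf.
0.335341 + 0.0835250 ≈ 0.4189 kgf.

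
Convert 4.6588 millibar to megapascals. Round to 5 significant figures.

1 mbar = 0.000100000 MPa.
Then 4.6588 × 0.000100000 ≈ 0.00046588 MPa.

0.00046588 megapascals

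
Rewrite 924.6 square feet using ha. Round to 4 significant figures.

0.008590 ha

1 square foot = 9.29030 × 10^-6 ha.
Then 924.6 × 9.29030 × 10^-6 ≈ 0.008590 ha.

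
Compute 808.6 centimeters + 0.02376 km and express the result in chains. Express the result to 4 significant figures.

1.583 chain

808.6 cm = 0.401953 chain and 0.02376 km = 1.18110 chain.
0.401953 + 1.18110 ≈ 1.583 chain.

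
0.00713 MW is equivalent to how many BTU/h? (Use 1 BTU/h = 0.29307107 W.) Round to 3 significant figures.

24300 BTU/h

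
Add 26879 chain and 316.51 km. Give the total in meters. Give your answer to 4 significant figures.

26879 chain = 540719 m and 316.51 km = 316510 m.
540719 + 316510 ≈ 857200 m.

857200 meters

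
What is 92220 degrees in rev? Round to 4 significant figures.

256.2 revolutions

1 ° = 0.00277778 rev.
Then 92220 × 0.00277778 ≈ 256.2 rev.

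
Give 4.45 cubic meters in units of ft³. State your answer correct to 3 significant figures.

157 cubic feet

1 m³ = 35.3147 cubic feet.
4.45 × 35.3147 ≈ 157 ft³.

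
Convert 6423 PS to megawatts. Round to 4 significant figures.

1 PS = 0.000735499 MW.
6423 × 0.000735499 ≈ 4.724 MW.

4.724 MW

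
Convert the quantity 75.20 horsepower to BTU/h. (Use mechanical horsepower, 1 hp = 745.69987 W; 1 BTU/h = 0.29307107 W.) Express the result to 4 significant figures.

1 hp = 2544.43 BTU/h.
Thus 75.20 × 2544.43 ≈ 191300 BTU/h.

191300 BTU/h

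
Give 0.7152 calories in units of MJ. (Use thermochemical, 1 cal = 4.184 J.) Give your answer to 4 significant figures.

2.992e-6 megajoules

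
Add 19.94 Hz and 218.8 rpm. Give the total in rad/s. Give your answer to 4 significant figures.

19.94 Hz = 125.287 rad/s and 218.8 rpm = 22.9127 rad/s.
125.287 + 22.9127 ≈ 148.2 rad/s.

148.2 radians per second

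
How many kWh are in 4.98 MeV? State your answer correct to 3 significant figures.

2.22 × 10^-19 kWh

1 MeV = 4.45049 × 10^-20 kWh.
4.98 × 4.45049 × 10^-20 ≈ 2.22 × 10^-19 kWh.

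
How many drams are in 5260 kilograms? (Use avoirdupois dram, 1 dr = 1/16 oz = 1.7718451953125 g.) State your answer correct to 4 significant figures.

2.969 × 10^6 dr

1 kilogram = 564.383 drams.
Then 5260 × 564.383 ≈ 2.969 × 10^6 dr.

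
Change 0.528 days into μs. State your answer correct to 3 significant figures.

4.56e+10 microseconds

1 day = 8.64000e+10 microseconds.
0.528 × 8.64000e+10 ≈ 4.56e+10 μs.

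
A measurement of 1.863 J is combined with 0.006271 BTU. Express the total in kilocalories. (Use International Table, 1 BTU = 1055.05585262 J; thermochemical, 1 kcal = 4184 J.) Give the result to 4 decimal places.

0.0020 kcal

1.863 J = 0.000445268 kcal and 0.006271 BTU = 0.00158132 kcal.
0.000445268 + 0.00158132 ≈ 0.0020 kcal.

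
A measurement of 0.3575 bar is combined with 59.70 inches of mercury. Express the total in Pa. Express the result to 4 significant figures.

237900 Pa

0.3575 bar = 35750.0 Pa and 59.70 inHg = 202167 Pa.
35750.0 + 202167 ≈ 237900 Pa.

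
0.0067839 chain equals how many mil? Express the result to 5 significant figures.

5372.8 mils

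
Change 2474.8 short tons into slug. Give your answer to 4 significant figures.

153800 slugs

1 short ton = 62.1619 slug.
Thus 2474.8 × 62.1619 ≈ 153800 slug.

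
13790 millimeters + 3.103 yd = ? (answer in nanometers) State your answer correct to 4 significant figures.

1.663 × 10^10 nanometers

13790 mm = 1.37900 × 10^10 nm and 3.103 yd = 2.83738 × 10^9 nm.
1.37900 × 10^10 + 2.83738 × 10^9 ≈ 1.663 × 10^10 nm.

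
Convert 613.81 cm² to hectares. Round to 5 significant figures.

6.1381 × 10^-6 ha

1 cm² = 1.00000 × 10^-8 ha.
613.81 × 1.00000 × 10^-8 ≈ 6.1381 × 10^-6 ha.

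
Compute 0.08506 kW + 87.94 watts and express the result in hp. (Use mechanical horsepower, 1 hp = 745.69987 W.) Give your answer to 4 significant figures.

0.2320 hp

0.08506 kW = 0.114067 hp and 87.94 W = 0.117929 hp.
0.114067 + 0.117929 ≈ 0.2320 hp.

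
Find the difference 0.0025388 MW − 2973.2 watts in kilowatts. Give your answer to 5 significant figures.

0.0025388 MW = 2.53880 kW and 2973.2 W = 2.97320 kW.
2.53880 − 2.97320 ≈ -0.43440 kW.

-0.43440 kilowatts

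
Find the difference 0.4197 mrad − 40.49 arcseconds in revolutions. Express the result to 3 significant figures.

3.56 × 10^-5 revolutions

0.4197 mrad = 6.67973 × 10^-5 rev and 40.49 arcsec = 3.12423 × 10^-5 rev.
6.67973 × 10^-5 − 3.12423 × 10^-5 ≈ 3.56 × 10^-5 rev.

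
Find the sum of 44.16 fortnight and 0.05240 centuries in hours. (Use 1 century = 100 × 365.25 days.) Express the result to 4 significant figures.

60770 h

44.16 fortnight = 14837.8 h and 0.05240 century = 45933.8 h.
14837.8 + 45933.8 ≈ 60770 h.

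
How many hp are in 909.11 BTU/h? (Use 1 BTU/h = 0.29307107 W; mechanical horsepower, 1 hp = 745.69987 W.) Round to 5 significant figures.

0.35729 horsepower

1 BTU/h = 0.000393015 hp.
Thus 909.11 × 0.000393015 ≈ 0.35729 hp.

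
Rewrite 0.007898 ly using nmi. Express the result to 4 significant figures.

4.035e+10 nautical miles

1 ly = 5.10839e+12 nautical miles.
Thus 0.007898 × 5.10839e+12 ≈ 4.035e+10 nmi.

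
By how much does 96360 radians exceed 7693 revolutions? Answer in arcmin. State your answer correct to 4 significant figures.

1.651e+8 arcminutes

96360 rad = 3.31261e+8 arcmin and 7693 rev = 1.66169e+8 arcmin.
3.31261e+8 − 1.66169e+8 ≈ 1.651e+8 arcmin.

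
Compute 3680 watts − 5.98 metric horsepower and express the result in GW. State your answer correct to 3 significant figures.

3680 W = 3.68000 × 10^-6 GW and 5.98 PS = 4.39828 × 10^-6 GW.
3.68000 × 10^-6 − 4.39828 × 10^-6 ≈ -7.18 × 10^-7 GW.

-7.18 × 10^-7 gigawatts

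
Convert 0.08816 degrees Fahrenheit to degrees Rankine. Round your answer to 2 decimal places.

°R = °F + 459.67.
Applying the formula gives 459.76 °R.

459.76 °R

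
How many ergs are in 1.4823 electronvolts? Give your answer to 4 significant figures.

1 eV = 1.60218e-12 erg.
1.4823 × 1.60218e-12 ≈ 2.375e-12 erg.

2.375e-12 erg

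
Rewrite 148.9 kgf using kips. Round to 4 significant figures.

0.3283 kips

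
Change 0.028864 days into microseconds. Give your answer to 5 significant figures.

1 d = 8.64000 × 10^10 microseconds.
0.028864 × 8.64000 × 10^10 ≈ 2.4938 × 10^9 μs.

2.4938 × 10^9 μs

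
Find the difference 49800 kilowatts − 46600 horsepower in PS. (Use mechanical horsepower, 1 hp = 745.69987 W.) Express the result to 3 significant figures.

49800 kW = 67709.2 PS and 46600 hp = 47246.3 PS.
67709.2 − 47246.3 ≈ 20500 PS.

20500 PS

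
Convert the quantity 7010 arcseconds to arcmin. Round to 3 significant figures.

117 arcmin

1 arcsecond = 0.0166667 arcminutes.
So 7010 × 0.0166667 ≈ 117 arcmin.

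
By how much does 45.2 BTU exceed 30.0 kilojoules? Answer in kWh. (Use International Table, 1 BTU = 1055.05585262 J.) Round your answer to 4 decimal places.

0.0049 kWh

45.2 BTU = 0.0132468 kWh and 30.0 kJ = 0.00833333 kWh.
0.0132468 − 0.00833333 ≈ 0.0049 kWh.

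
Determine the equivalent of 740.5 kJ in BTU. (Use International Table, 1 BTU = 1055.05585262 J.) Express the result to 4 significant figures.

701.9 British thermal units

1 kJ = 0.947817 British thermal units.
So 740.5 × 0.947817 ≈ 701.9 BTU.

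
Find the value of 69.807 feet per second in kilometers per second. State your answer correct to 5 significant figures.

1 ft/s = 0.000304800 km/s.
69.807 × 0.000304800 ≈ 0.021277 km/s.

0.021277 km/s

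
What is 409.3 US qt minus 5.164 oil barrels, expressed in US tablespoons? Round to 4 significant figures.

-29330 US tbsp

409.3 US qt = 26195.2 US tbsp and 5.164 bbl = 55523.3 US tbsp.
26195.2 − 55523.3 ≈ -29330 US tbsp.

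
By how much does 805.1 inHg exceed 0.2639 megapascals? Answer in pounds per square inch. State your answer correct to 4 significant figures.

805.1 inHg = 395.428 psi and 0.2639 MPa = 38.2755 psi.
395.428 − 38.2755 ≈ 357.2 psi.

357.2 pounds per square inch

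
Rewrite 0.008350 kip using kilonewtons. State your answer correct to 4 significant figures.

0.03714 kN

1 kip = 4.44822 kN.
Then 0.008350 × 4.44822 ≈ 0.03714 kN.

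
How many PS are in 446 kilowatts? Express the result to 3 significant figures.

606 PS

1 kilowatt = 1.35962 metric horsepower.
Then 446 × 1.35962 ≈ 606 PS.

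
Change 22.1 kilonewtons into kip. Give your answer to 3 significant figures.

1 kilonewton = 0.224809 kips.
Thus 22.1 × 0.224809 ≈ 4.97 kip.

4.97 kip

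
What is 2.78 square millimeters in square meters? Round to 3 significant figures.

2.78 × 10^-6 square meters

1 mm² = 1.00000 × 10^-6 m².
Then 2.78 × 1.00000 × 10^-6 ≈ 2.78 × 10^-6 m².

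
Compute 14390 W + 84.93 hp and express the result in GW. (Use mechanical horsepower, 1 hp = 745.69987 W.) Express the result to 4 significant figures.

7.772 × 10^-5 GW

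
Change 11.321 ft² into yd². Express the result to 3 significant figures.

1.26 square yards

1 square foot = 0.111111 yd².
So 11.321 × 0.111111 ≈ 1.26 yd².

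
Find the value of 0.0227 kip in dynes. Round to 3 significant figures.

1.01 × 10^7 dynes

1 kip = 4.44822 × 10^8 dynes.
Then 0.0227 × 4.44822 × 10^8 ≈ 1.01 × 10^7 dyn.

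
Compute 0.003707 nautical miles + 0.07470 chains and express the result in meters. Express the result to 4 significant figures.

0.003707 nmi = 6.86536 m and 0.07470 chain = 1.50272 m.
6.86536 + 1.50272 ≈ 8.368 m.

8.368 m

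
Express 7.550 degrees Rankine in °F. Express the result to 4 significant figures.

°R = °F + 459.67.
Applying the formula gives -452.1 °F.

-452.1 °F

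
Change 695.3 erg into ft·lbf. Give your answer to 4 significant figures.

1 erg = 7.37562e-8 ft·lbf.
695.3 × 7.37562e-8 ≈ 5.128e-5 ft·lbf.

5.128e-5 ft·lbf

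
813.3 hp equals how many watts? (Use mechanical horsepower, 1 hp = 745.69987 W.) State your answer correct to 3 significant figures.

606000 watts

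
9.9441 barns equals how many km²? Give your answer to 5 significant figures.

9.9441e-34 square kilometers

1 barn = 1.00000e-34 square kilometers.
Thus 9.9441 × 1.00000e-34 ≈ 9.9441e-34 km².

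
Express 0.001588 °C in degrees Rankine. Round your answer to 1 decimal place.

491.7 °R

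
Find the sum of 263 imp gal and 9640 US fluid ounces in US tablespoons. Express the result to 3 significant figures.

263 imp gal = 80857.6 US tbsp and 9640 US fl oz = 19280.0 US tbsp.
80857.6 + 19280.0 ≈ 100000 US tbsp.

100000 US tbsp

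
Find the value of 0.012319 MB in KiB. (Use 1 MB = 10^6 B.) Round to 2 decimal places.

1 megabyte = 976.5625 kibibytes.
Thus 0.012319 × 976.5625 ≈ 12.03 KiB.

12.03 KiB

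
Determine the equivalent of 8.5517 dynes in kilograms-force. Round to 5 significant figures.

8.7203e-6 kilograms-force

1 dyne = 1.01972e-6 kilograms-force.
Thus 8.5517 × 1.01972e-6 ≈ 8.7203e-6 kgf.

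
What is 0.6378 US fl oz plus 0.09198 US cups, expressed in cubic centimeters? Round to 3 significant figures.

0.6378 US fl oz = 18.8620 cm³ and 0.09198 US cup = 21.7614 cm³.
18.8620 + 21.7614 ≈ 40.6 cm³.

40.6 cm³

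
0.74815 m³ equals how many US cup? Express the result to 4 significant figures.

1 m³ = 4226.75 US cups.
0.74815 × 4226.75 ≈ 3162 US cup.

3162 US cups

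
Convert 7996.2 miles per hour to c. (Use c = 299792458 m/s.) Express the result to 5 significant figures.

1.1924e-5 times the speed of light

1 mph = 1.49116e-9 times the speed of light.
Thus 7996.2 × 1.49116e-9 ≈ 1.1924e-5 c.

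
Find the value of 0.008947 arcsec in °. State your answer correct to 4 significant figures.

2.485 × 10^-6 degrees

1 arcsecond = 0.000277778 °.
Thus 0.008947 × 0.000277778 ≈ 2.485 × 10^-6 °.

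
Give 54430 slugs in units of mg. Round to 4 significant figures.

1 slug = 1.45939 × 10^7 mg.
Thus 54430 × 1.45939 × 10^7 ≈ 7.943 × 10^11 mg.

7.943 × 10^11 milligrams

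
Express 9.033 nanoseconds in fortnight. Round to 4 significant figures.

7.468 × 10^-15 fortnight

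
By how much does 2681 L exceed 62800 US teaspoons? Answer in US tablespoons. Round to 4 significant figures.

160400 US tbsp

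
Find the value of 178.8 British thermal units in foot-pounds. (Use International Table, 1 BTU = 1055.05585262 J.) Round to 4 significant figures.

139100 foot-pounds

1 British thermal unit = 778.169 ft·lbf.
Thus 178.8 × 778.169 ≈ 139100 ft·lbf.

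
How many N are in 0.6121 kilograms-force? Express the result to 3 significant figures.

1 kgf = 9.80665 newtons.
Thus 0.6121 × 9.80665 ≈ 6.00 N.

6.00 newtons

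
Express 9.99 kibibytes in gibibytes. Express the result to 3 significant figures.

1 kibibyte = 9.53674 × 10^-7 GiB.
9.99 × 9.53674 × 10^-7 ≈ 9.53 × 10^-6 GiB.

9.53 × 10^-6 GiB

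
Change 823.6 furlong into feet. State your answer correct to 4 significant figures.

1 furlong = 660.000 feet.
Thus 823.6 × 660.000 ≈ 543600 ft.

543600 ft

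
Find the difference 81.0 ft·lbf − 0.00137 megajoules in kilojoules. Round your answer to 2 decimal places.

81.0 ft·lbf = 0.109821 kJ and 0.00137 MJ = 1.37000 kJ.
0.109821 − 1.37000 ≈ -1.26 kJ.

-1.26 kJ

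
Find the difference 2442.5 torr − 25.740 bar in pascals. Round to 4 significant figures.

-2.248 × 10^6 pascals

2442.5 torr = 325640 Pa and 25.740 bar = 2.57400 × 10^6 Pa.
325640 − 2.57400 × 10^6 ≈ -2.248 × 10^6 Pa.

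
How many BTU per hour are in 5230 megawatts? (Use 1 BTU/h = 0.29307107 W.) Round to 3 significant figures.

1 megawatt = 3.41214e+6 BTU/h.
Then 5230 × 3.41214e+6 ≈ 1.78e+10 BTU/h.

1.78e+10 BTU/h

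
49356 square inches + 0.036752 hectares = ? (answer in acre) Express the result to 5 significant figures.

49356 in² = 0.00786846 acre and 0.036752 ha = 0.0908162 acre.
0.00786846 + 0.0908162 ≈ 0.098685 acre.

0.098685 acre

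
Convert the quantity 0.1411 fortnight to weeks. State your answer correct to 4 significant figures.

0.2822 wk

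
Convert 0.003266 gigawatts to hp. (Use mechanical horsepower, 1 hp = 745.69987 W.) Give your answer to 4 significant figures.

1 GW = 1.34102e+6 hp.
Thus 0.003266 × 1.34102e+6 ≈ 4380 hp.

4380 hp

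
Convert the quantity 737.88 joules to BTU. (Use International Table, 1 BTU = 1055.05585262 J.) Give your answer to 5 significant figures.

1 joule = 0.000947817 British thermal units.
Then 737.88 × 0.000947817 ≈ 0.69938 BTU.

0.69938 BTU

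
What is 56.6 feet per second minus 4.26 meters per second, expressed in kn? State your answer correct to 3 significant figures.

25.3 knots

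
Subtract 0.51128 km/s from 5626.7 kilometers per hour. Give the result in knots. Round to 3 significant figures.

5626.7 km/h = 3038.17 kn and 0.51128 km/s = 993.849 kn.
3038.17 − 993.849 ≈ 2040 kn.

2040 knots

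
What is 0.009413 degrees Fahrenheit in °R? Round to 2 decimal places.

°R = °F + 459.67.
Applying the formula gives 459.68 °R.

459.68 °R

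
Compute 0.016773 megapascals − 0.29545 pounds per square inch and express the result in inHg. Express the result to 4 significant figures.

0.016773 MPa = 4.95306 inHg and 0.29545 psi = 0.601542 inHg.
4.95306 − 0.601542 ≈ 4.352 inHg.

4.352 inHg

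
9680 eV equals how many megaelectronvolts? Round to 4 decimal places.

0.0097 MeV

1 electronvolt = 1.00000 × 10^-6 MeV.
So 9680 × 1.00000 × 10^-6 ≈ 0.0097 MeV.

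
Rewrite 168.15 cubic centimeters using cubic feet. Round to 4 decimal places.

0.0059 ft³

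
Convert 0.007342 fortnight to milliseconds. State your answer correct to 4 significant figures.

1 fortnight = 1.20960e+9 ms.
0.007342 × 1.20960e+9 ≈ 8.881e+6 ms.

8.881e+6 ms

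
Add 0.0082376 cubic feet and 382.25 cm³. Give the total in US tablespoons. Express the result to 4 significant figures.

41.63 US tbsp

0.0082376 ft³ = 15.7751 US tbsp and 382.25 cm³ = 25.8508 US tbsp.
15.7751 + 25.8508 ≈ 41.63 US tbsp.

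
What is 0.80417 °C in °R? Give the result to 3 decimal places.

°R = (°C + 273.15) × 9/5.
Applying the formula gives 493.118 °R.

493.118 °R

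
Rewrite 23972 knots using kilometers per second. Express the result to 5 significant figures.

1 kn = 0.000514444 km/s.
Thus 23972 × 0.000514444 ≈ 12.332 km/s.

12.332 km/s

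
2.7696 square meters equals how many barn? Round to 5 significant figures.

2.7696e+28 barn

1 m² = 1.00000e+28 barn.
So 2.7696 × 1.00000e+28 ≈ 2.7696e+28 barn.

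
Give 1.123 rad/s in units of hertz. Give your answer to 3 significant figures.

1 radian per second = 0.159155 Hz.
1.123 × 0.159155 ≈ 0.179 Hz.

0.179 Hz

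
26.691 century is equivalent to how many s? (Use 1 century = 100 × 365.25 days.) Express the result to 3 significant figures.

8.42 × 10^10 s

1 century = 3.15576 × 10^9 seconds.
Then 26.691 × 3.15576 × 10^9 ≈ 8.42 × 10^10 s.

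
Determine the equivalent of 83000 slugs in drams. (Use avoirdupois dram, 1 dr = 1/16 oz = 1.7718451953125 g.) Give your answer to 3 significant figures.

6.84 × 10^8 drams

1 slug = 8236.56 dr.
So 83000 × 8236.56 ≈ 6.84 × 10^8 dr.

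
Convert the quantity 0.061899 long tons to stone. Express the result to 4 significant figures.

1 long ton = 160.000 st.
So 0.061899 × 160.000 ≈ 9.904 st.

9.904 st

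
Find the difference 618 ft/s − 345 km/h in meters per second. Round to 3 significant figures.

92.5 m/s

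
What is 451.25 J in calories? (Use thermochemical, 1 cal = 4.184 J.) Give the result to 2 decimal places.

107.85 cal

1 J = 0.239006 cal.
Then 451.25 × 0.239006 ≈ 107.85 cal.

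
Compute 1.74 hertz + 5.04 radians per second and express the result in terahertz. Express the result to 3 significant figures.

2.54e-12 terahertz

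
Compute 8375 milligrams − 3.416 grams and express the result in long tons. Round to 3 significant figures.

8375 mg = 8.24273e-6 long ton and 3.416 g = 3.36205e-6 long ton.
8.24273e-6 − 3.36205e-6 ≈ 4.88e-6 long ton.

4.88e-6 long ton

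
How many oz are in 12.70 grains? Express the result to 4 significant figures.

0.02903 oz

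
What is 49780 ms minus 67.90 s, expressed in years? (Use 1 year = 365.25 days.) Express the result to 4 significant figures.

49780 ms = 1.57743 × 10^-6 yr and 67.90 s = 2.15162 × 10^-6 yr.
1.57743 × 10^-6 − 2.15162 × 10^-6 ≈ -5.742 × 10^-7 yr.

-5.742 × 10^-7 yr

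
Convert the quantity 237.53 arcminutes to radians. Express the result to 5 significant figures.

1 arcmin = 0.000290888 rad.
Then 237.53 × 0.000290888 ≈ 0.069095 rad.

0.069095 radians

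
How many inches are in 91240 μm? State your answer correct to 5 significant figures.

3.5921 inches

1 μm = 3.93701e-5 inches.
Then 91240 × 3.93701e-5 ≈ 3.5921 in.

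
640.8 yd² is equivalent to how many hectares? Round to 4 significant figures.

0.05358 ha

1 yd² = 8.36127e-5 ha.
Thus 640.8 × 8.36127e-5 ≈ 0.05358 ha.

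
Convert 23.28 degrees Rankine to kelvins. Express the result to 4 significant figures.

°R = K × 9/5.
Applying the formula gives 12.93 K.

12.93 K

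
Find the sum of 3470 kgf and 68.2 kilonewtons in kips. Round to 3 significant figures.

3470 kgf = 7.65004 kip and 68.2 kN = 15.3320 kip.
7.65004 + 15.3320 ≈ 23.0 kip.

23.0 kip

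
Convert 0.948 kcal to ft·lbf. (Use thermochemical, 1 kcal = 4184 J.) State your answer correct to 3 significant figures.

1 kcal = 3085.96 ft·lbf.
0.948 × 3085.96 ≈ 2930 ft·lbf.

2930 ft·lbf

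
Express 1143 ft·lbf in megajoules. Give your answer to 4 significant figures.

0.001550 MJ

1 ft·lbf = 1.35582e-6 megajoules.
Then 1143 × 1.35582e-6 ≈ 0.001550 MJ.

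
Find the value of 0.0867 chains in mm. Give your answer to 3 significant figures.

1 chain = 20116.8 mm.
So 0.0867 × 20116.8 ≈ 1740 mm.

1740 millimeters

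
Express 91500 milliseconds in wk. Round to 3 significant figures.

0.000151 weeks

1 ms = 1.65344 × 10^-9 wk.
Thus 91500 × 1.65344 × 10^-9 ≈ 0.000151 wk.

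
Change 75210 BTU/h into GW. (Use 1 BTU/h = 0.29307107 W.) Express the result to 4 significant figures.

2.204e-5 gigawatts

1 BTU per hour = 2.93071e-10 gigawatts.
So 75210 × 2.93071e-10 ≈ 2.204e-5 GW.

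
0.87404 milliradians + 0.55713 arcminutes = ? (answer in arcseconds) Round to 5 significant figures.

0.87404 mrad = 180.284 arcsec and 0.55713 arcmin = 33.4278 arcsec.
180.284 + 33.4278 ≈ 213.71 arcsec.

213.71 arcsec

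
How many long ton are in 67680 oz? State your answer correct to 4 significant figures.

1 ounce = 2.79018e-5 long ton.
67680 × 2.79018e-5 ≈ 1.888 long ton.

1.888 long tons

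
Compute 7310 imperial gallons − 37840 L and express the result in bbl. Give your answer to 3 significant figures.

-29.0 oil barrels

7310 imp gal = 209.022 bbl and 37840 L = 238.006 bbl.
209.022 − 238.006 ≈ -29.0 bbl.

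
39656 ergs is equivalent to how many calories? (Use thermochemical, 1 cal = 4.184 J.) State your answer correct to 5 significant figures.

0.00094780 calories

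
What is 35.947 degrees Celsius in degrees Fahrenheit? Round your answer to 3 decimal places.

°C = (°F − 32) × 5/9.
Applying the formula gives 96.705 °F.

96.705 degrees Fahrenheit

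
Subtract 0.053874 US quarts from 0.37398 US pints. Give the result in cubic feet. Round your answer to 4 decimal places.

0.0044 cubic feet

0.37398 US pt = 0.00624923 ft³ and 0.053874 US qt = 0.00180048 ft³.
0.00624923 − 0.00180048 ≈ 0.0044 ft³.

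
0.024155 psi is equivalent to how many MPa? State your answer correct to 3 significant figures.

1 psi = 0.00689476 megapascals.
Then 0.024155 × 0.00689476 ≈ 0.000167 MPa.

0.000167 MPa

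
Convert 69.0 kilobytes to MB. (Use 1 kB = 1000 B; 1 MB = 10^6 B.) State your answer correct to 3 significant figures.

0.0690 megabytes

1 kilobyte = 0.00100000 MB.
Then 69.0 × 0.00100000 ≈ 0.0690 MB.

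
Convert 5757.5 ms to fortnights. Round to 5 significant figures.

4.7598e-6 fortnights

1 millisecond = 8.26720e-10 fortnight.
5757.5 × 8.26720e-10 ≈ 4.7598e-6 fortnight.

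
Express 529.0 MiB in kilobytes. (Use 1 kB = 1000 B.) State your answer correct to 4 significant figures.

1 mebibyte = 1048.58 kilobytes.
Thus 529.0 × 1048.58 ≈ 554700 kB.

554700 kilobytes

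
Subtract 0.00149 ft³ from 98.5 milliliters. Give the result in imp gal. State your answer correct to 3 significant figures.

0.0124 imperial gallons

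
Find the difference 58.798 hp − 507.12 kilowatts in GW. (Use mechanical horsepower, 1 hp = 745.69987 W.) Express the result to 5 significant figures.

-0.00046327 GW

58.798 hp = 4.38457e-5 GW and 507.12 kW = 0.000507120 GW.
4.38457e-5 − 0.000507120 ≈ -0.00046327 GW.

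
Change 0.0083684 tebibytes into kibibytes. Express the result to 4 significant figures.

1 tebibyte = 1.073742e+9 kibibytes.
So 0.0083684 × 1.073742e+9 ≈ 8.986e+6 KiB.

8.986e+6 kibibytes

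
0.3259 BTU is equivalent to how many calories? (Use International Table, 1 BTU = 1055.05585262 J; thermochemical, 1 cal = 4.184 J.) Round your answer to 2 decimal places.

82.18 cal

1 BTU = 252.164 calories.
Then 0.3259 × 252.164 ≈ 82.18 cal.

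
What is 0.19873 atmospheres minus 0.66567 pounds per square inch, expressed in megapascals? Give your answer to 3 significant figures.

0.0155 megapascals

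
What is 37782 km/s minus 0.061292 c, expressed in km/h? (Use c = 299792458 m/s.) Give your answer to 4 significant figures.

37782 km/s = 1.36015e+8 km/h and 0.061292 c = 6.61496e+7 km/h.
1.36015e+8 − 6.61496e+7 ≈ 6.987e+7 km/h.

6.987e+7 km/h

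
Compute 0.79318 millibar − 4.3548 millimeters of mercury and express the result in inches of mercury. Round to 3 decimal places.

-0.148 inHg

0.79318 mbar = 0.0234226 inHg and 4.3548 mmHg = 0.171449 inHg.
0.0234226 − 0.171449 ≈ -0.148 inHg.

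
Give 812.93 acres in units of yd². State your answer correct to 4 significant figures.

3.935e+6 square yards

1 acre = 4840.00 square yards.
812.93 × 4840.00 ≈ 3.935e+6 yd².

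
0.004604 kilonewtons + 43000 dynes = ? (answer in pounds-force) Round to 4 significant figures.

0.004604 kN = 1.03502 lbf and 43000 dyn = 0.0966678 lbf.
1.03502 + 0.0966678 ≈ 1.132 lbf.

1.132 lbf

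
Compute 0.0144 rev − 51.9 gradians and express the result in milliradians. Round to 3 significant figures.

-725 milliradians

0.0144 rev = 90.4779 mrad and 51.9 grad = 815.243 mrad.
90.4779 − 815.243 ≈ -725 mrad.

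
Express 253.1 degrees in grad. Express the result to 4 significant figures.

281.2 gradians

1 degree = 1.11111 gradians.
253.1 × 1.11111 ≈ 281.2 grad.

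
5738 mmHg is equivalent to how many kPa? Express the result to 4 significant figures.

765.0 kPa

1 millimeter of mercury = 0.133322 kPa.
So 5738 × 0.133322 ≈ 765.0 kPa.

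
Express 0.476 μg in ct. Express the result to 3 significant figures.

2.38 × 10^-6 ct

1 microgram = 5.00000 × 10^-6 carats.
Thus 0.476 × 5.00000 × 10^-6 ≈ 2.38 × 10^-6 ct.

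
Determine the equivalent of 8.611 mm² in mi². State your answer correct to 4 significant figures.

3.325e-12 square miles

1 square millimeter = 3.86102e-13 mi².
Thus 8.611 × 3.86102e-13 ≈ 3.325e-12 mi².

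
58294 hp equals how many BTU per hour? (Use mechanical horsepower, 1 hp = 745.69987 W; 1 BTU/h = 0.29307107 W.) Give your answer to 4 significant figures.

1.483e+8 BTU per hour

1 hp = 2544.43 BTU per hour.
Then 58294 × 2544.43 ≈ 1.483e+8 BTU/h.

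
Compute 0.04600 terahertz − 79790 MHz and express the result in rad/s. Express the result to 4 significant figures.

0.04600 THz = 2.89027e+11 rad/s and 79790 MHz = 5.01335e+11 rad/s.
2.89027e+11 − 5.01335e+11 ≈ -2.123e+11 rad/s.

-2.123e+11 radians per second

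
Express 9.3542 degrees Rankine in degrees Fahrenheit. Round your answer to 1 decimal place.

°R = °F + 459.67.
Applying the formula gives -450.3 °F.

-450.3 °F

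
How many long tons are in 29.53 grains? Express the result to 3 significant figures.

1.88 × 10^-6 long ton

1 grain = 6.37755 × 10^-8 long ton.
Thus 29.53 × 6.37755 × 10^-8 ≈ 1.88 × 10^-6 long ton.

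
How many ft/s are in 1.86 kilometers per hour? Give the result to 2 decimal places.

1.70 ft/s

1 km/h = 0.911344 ft/s.
So 1.86 × 0.911344 ≈ 1.70 ft/s.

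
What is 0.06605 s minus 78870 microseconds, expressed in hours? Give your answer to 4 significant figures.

-3.561e-6 h

0.06605 s = 1.83472e-5 h and 78870 μs = 2.19083e-5 h.
1.83472e-5 − 2.19083e-5 ≈ -3.561e-6 h.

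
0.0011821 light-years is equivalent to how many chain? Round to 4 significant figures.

5.559 × 10^11 chains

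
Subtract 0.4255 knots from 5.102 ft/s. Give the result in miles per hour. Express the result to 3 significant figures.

2.99 mph

5.102 ft/s = 3.47864 mph and 0.4255 kn = 0.489657 mph.
3.47864 − 0.489657 ≈ 2.99 mph.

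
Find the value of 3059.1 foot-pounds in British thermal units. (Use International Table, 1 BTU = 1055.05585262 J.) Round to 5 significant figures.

3.9311 British thermal units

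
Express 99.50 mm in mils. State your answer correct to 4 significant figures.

3917 mils

1 millimeter = 39.3701 mil.
So 99.50 × 39.3701 ≈ 3917 mil.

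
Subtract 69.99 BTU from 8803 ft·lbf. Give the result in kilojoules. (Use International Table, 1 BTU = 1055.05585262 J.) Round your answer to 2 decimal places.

-61.91 kJ

8803 ft·lbf = 11.9353 kJ and 69.99 BTU = 73.8434 kJ.
11.9353 − 73.8434 ≈ -61.91 kJ.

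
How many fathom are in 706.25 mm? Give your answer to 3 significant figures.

1 millimeter = 0.000546807 fathom.
So 706.25 × 0.000546807 ≈ 0.386 fathom.

0.386 fathom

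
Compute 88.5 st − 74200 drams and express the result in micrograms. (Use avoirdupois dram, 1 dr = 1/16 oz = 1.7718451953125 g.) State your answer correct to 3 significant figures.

4.31 × 10^11 μg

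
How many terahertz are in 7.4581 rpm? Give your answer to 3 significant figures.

1.24 × 10^-13 THz

1 rpm = 1.66667 × 10^-14 THz.
So 7.4581 × 1.66667 × 10^-14 ≈ 1.24 × 10^-13 THz.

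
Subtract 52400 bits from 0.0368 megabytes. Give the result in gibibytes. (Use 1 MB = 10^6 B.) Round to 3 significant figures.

0.0368 MB = 3.42727 × 10^-5 GiB and 52400 bit = 6.10016 × 10^-6 GiB.
3.42727 × 10^-5 − 6.10016 × 10^-6 ≈ 2.82 × 10^-5 GiB.

2.82 × 10^-5 gibibytes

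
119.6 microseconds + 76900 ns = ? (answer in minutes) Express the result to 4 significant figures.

3.275 × 10^-6 minutes

119.6 μs = 1.99333 × 10^-6 min and 76900 ns = 1.28167 × 10^-6 min.
1.99333 × 10^-6 + 1.28167 × 10^-6 ≈ 3.275 × 10^-6 min.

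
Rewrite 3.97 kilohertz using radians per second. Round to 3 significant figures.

24900 rad/s

1 kilohertz = 6283.19 radians per second.
Thus 3.97 × 6283.19 ≈ 24900 rad/s.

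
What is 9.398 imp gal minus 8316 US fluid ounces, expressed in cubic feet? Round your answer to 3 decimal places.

-7.176 cubic feet

9.398 imp gal = 1.50879 ft³ and 8316 US fl oz = 8.68506 ft³.
1.50879 − 8.68506 ≈ -7.176 ft³.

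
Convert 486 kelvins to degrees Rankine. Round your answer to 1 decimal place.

874.8 °R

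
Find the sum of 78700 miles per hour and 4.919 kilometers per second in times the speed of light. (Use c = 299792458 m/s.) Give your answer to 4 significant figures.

0.0001338 c

78700 mph = 0.000117355 c and 4.919 km/s = 1.64080 × 10^-5 c.
0.000117355 + 1.64080 × 10^-5 ≈ 0.0001338 c.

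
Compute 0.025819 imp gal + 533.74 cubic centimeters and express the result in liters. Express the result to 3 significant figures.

0.651 L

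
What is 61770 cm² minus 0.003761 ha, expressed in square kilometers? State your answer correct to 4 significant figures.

61770 cm² = 6.17700 × 10^-6 km² and 0.003761 ha = 3.76100 × 10^-5 km².
6.17700 × 10^-6 − 3.76100 × 10^-5 ≈ -3.143 × 10^-5 km².

-3.143 × 10^-5 km²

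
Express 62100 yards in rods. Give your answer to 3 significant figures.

1 yd = 0.181818 rod.
Then 62100 × 0.181818 ≈ 11300 rod.

11300 rod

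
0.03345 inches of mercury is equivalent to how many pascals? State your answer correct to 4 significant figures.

113.3 pascals

1 inHg = 3386.39 Pa.
Then 0.03345 × 3386.39 ≈ 113.3 Pa.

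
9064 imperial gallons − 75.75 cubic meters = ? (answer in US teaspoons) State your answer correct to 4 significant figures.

-7.008e+6 US tsp

9064 imp gal = 8359995 US tsp and 75.75 m³ = 1.536847e+7 US tsp.
8359995 − 1.536847e+7 ≈ -7.008e+6 US tsp.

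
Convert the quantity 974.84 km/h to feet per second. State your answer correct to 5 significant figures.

888.41 ft/s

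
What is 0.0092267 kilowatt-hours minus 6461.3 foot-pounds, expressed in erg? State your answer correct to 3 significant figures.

0.0092267 kWh = 3.32161e+11 erg and 6461.3 ft·lbf = 8.76035e+10 erg.
3.32161e+11 − 8.76035e+10 ≈ 2.45e+11 erg.

2.45e+11 erg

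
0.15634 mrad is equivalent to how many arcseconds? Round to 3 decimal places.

32.247 arcseconds

1 mrad = 206.265 arcseconds.
So 0.15634 × 206.265 ≈ 32.247 arcsec.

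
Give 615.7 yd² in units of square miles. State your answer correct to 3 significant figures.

1 yd² = 3.22831e-7 square miles.
Then 615.7 × 3.22831e-7 ≈ 0.000199 mi².

0.000199 mi²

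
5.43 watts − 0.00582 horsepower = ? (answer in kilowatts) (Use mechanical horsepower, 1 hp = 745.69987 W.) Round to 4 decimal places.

5.43 W = 0.00543000 kW and 0.00582 hp = 0.00433997 kW.
0.00543000 − 0.00433997 ≈ 0.0011 kW.

0.0011 kW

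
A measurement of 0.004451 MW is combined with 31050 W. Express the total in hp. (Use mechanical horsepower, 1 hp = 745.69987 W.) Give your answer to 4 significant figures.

0.004451 MW = 5.96889 hp and 31050 W = 41.6387 hp.
5.96889 + 41.6387 ≈ 47.61 hp.

47.61 hp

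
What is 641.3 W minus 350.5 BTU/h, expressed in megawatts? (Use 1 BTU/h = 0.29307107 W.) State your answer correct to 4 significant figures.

0.0005386 MW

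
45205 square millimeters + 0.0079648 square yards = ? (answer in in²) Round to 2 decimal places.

80.39 in²

45205 mm² = 70.0679 in² and 0.0079648 yd² = 10.3224 in².
70.0679 + 10.3224 ≈ 80.39 in².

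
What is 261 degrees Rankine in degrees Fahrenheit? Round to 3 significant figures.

°R = °F + 459.67.
Applying the formula gives -199 °F.

-199 °F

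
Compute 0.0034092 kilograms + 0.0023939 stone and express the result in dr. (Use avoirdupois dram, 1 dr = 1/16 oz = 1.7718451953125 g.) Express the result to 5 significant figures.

0.0034092 kg = 1.92410 dr and 0.0023939 st = 8.57974 dr.
1.92410 + 8.57974 ≈ 10.504 dr.

10.504 dr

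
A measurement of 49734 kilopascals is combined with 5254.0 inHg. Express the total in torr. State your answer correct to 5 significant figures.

49734 kPa = 373036 torr and 5254.0 inHg = 133452 torr.
373036 + 133452 ≈ 506490 torr.

506490 torr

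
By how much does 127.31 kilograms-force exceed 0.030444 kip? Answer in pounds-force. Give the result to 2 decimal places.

250.23 lbf

127.31 kgf = 280.671 lbf and 0.030444 kip = 30.4440 lbf.
280.671 − 30.4440 ≈ 250.23 lbf.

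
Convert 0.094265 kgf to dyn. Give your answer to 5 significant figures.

92442 dyn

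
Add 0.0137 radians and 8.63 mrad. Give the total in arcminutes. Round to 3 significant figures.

0.0137 rad = 47.0971 arcmin and 8.63 mrad = 29.6678 arcmin.
47.0971 + 29.6678 ≈ 76.8 arcmin.

76.8 arcmin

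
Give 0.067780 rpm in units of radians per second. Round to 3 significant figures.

1 rpm = 0.104720 rad/s.
So 0.067780 × 0.104720 ≈ 0.00710 rad/s.

0.00710 radians per second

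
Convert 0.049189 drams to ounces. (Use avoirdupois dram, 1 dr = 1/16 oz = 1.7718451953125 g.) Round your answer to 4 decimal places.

0.0031 oz

1 dram = 0.0625000 oz.
Thus 0.049189 × 0.0625000 ≈ 0.0031 oz.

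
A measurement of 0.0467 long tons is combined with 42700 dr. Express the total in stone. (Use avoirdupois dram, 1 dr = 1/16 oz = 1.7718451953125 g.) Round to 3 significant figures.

0.0467 long ton = 7.47200 st and 42700 dr = 11.9141 st.
7.47200 + 11.9141 ≈ 19.4 st.

19.4 st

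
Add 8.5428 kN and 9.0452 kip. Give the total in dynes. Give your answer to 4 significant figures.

4.878 × 10^9 dyn

8.5428 kN = 8.54280 × 10^8 dyn and 9.0452 kip = 4.02351 × 10^9 dyn.
8.54280 × 10^8 + 4.02351 × 10^9 ≈ 4.878 × 10^9 dyn.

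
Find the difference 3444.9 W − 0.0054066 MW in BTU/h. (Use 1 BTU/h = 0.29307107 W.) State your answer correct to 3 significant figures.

-6690 BTU/h

3444.9 W = 11754.5 BTU/h and 0.0054066 MW = 18448.1 BTU/h.
11754.5 − 18448.1 ≈ -6690 BTU/h.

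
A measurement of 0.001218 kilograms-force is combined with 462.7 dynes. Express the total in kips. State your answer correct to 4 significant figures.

0.001218 kgf = 2.68523 × 10^-6 kip and 462.7 dyn = 1.04019 × 10^-6 kip.
2.68523 × 10^-6 + 1.04019 × 10^-6 ≈ 3.725 × 10^-6 kip.

3.725 × 10^-6 kips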